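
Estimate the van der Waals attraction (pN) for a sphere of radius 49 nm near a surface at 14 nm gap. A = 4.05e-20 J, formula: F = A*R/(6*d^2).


Convert to SI: R = 49 nm = 4.9e-08 m, d = 14 nm = 1.4e-08 m
F = A * R / (6 * d^2)
F = 4.05e-20 * 4.9e-08 / (6 * (1.4e-08)^2)
F = 1.6875e-12 N = 1.687 pN

1.687


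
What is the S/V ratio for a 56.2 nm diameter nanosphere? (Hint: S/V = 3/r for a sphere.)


Radius r = 56.2/2 = 28.1 nm
S/V = 3 / r = 3 / 28.1
S/V = 0.1068 nm^-1

0.1068


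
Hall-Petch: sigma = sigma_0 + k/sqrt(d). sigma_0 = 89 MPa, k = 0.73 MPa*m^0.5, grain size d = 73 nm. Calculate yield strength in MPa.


d = 73 nm = 7.3e-08 m
sqrt(d) = 0.0002701851
Hall-Petch contribution = k / sqrt(d) = 0.73 / 0.0002701851 = 2701.9 MPa
sigma = sigma_0 + k/sqrt(d) = 89 + 2701.9 = 2790.9 MPa

2790.9


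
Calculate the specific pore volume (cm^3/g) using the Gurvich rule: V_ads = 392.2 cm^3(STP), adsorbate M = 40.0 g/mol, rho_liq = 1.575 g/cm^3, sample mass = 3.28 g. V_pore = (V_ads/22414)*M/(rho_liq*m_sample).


Moles adsorbed n = V_ads / 22414 = 392.2 / 22414 = 1.749799e-02 mol
Liquid volume V_liq = n * M / rho_liq = 1.749799e-02 * 40.0 / 1.575 = 0.44439 cm^3
Specific pore volume V_pore = V_liq / m_sample = 0.44439 / 3.28
V_pore = 0.1355 cm^3/g

0.1355


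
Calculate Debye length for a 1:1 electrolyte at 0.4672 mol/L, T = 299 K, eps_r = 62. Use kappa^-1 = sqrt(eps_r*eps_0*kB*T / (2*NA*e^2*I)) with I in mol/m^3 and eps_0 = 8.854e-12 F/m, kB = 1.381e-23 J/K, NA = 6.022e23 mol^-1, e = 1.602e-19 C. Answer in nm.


Ionic strength I = 0.4672 * 1^2 * 1000 = 467.2 mol/m^3
kappa^-1 = sqrt(62 * 8.854e-12 * 1.381e-23 * 299 / (2 * 6.022e23 * (1.602e-19)^2 * 467.2))
kappa^-1 = 0.396 nm

0.396


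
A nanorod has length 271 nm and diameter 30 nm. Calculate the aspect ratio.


Aspect ratio AR = length / diameter
AR = 271 / 30
AR = 9.03

9.03


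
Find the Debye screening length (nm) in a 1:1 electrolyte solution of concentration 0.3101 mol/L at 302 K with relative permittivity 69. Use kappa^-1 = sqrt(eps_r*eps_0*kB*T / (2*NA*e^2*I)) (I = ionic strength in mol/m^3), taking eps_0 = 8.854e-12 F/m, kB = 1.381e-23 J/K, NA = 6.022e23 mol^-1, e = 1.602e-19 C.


Ionic strength I = 0.3101 * 1^2 * 1000 = 310.1 mol/m^3
kappa^-1 = sqrt(69 * 8.854e-12 * 1.381e-23 * 302 / (2 * 6.022e23 * (1.602e-19)^2 * 310.1))
kappa^-1 = 0.516 nm

0.516


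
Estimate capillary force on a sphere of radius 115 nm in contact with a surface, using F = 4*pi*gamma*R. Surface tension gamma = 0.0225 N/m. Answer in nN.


Convert radius: R = 115 nm = 1.15e-07 m
F = 4 * pi * gamma * R
F = 4 * pi * 0.0225 * 1.15e-07
F = 3.25155e-08 N = 32.5155 nN

32.5155


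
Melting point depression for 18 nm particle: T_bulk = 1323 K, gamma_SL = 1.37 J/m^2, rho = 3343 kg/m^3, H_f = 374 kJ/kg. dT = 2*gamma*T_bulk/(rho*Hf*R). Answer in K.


Radius R = 18/2 = 9 nm = 9e-09 m
Convert H_f = 374 kJ/kg = 374000 J/kg
dT = 2 * gamma_SL * T_bulk / (rho * H_f * R)
dT = 2 * 1.37 * 1323 / (3343 * 374000 * 9e-09)
dT = 322.2 K

322.2


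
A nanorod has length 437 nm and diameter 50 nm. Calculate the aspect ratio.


Aspect ratio AR = length / diameter
AR = 437 / 50
AR = 8.74

8.74


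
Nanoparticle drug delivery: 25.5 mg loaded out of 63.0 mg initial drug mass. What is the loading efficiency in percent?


Drug loading efficiency = (drug loaded / drug initial) * 100
DLE = 25.5 / 63.0 * 100
DLE = 0.4048 * 100
DLE = 40.48%

40.48


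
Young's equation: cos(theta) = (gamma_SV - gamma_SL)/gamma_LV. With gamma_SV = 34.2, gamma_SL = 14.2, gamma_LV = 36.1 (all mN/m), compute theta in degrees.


cos(theta) = (gamma_SV - gamma_SL) / gamma_LV
cos(theta) = (34.2 - 14.2) / 36.1
cos(theta) = 0.554017
theta = arccos(0.554017) = 56.36 degrees

56.36


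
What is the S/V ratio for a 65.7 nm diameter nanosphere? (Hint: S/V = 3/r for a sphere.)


Radius r = 65.7/2 = 32.85 nm
S/V = 3 / r = 3 / 32.85
S/V = 0.0913 nm^-1

0.0913


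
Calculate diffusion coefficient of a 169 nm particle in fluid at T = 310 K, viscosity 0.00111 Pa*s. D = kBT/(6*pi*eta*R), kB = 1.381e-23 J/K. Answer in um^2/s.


Radius R = 169/2 = 84.5 nm = 8.45e-08 m
D = kB*T / (6*pi*eta*R)
D = 1.381e-23 * 310 / (6 * pi * 0.00111 * 8.45e-08)
D = 2.42144e-12 m^2/s = 2.421 um^2/s

2.421


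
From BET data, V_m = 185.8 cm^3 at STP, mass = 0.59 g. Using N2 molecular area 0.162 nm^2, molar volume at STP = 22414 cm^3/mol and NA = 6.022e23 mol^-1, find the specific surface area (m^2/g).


Number of moles in monolayer = V_m / 22414 = 185.8 / 22414 = 0.00828946
Number of molecules = moles * NA = 0.00828946 * 6.022e23
SA = molecules * sigma / mass
SA = (185.8 / 22414) * 6.022e23 * 0.162e-18 / 0.59
SA = 1370.7 m^2/g

1370.7


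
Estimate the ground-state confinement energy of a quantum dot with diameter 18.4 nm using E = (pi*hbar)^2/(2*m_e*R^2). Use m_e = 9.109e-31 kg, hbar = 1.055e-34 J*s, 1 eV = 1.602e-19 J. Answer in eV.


Radius R = 18.4/2 = 9.2 nm = 9.2e-09 m
E = (pi * 1.055e-34)^2 / (2 * 9.109e-31 * (9.2e-09)^2)
E(J) = 7.12407e-22
E = E(J) / 1.602e-19 = 0.0044 eV

0.0044


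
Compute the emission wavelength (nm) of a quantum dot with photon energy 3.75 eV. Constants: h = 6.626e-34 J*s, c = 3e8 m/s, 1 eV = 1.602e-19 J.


Convert energy: E = 3.75 eV = 3.75 * 1.602e-19 = 6.0075e-19 J
lambda = h*c / E = 6.626e-34 * 3e8 / 6.0075e-19
lambda = 3.30886e-07 m = 330.9 nm

330.9


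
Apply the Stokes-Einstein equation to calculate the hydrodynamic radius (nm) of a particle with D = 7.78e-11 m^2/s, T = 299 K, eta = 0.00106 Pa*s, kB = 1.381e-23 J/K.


Stokes-Einstein: R = kB*T / (6*pi*eta*D)
R = 1.381e-23 * 299 / (6 * pi * 0.00106 * 7.78e-11)
R = 2.65631e-09 m = 2.66 nm

2.66


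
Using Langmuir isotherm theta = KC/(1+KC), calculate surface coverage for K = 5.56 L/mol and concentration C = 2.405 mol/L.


Langmuir isotherm: theta = K*C / (1 + K*C)
K*C = 5.56 * 2.405 = 13.3718
theta = 13.3718 / (1 + 13.3718) = 13.3718 / 14.3718
theta = 0.9304

0.9304


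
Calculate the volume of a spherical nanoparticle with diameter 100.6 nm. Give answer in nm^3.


Radius r = 100.6/2 = 50.3 nm
Volume V = (4/3) * pi * r^3
V = (4/3) * pi * (50.3)^3
V = 533080.22 nm^3

533080.22


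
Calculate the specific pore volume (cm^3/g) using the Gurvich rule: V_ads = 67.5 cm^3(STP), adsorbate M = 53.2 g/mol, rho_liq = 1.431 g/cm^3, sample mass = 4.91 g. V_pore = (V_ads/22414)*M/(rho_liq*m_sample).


Moles adsorbed n = V_ads / 22414 = 67.5 / 22414 = 3.011511e-03 mol
Liquid volume V_liq = n * M / rho_liq = 3.011511e-03 * 53.2 / 1.431 = 0.11196 cm^3
Specific pore volume V_pore = V_liq / m_sample = 0.11196 / 4.91
V_pore = 0.0228 cm^3/g

0.0228


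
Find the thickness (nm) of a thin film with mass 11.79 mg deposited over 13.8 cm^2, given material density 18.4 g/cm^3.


Convert: m = 11.79 mg = 1.1790e-05 kg, A = 13.8 cm^2 = 1.3800e-03 m^2, rho = 18.4 g/cm^3 = 18400 kg/m^3
t = m / (A * rho)
t = 1.1790e-05 / (1.3800e-03 * 18400)
t = 4.6432e-07 m = 464.3 nm

464.3


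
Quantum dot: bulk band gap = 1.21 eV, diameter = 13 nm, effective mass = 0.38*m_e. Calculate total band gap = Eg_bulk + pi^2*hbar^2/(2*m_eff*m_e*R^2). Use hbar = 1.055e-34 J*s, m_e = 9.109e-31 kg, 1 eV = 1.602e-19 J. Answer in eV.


Radius R = 13/2 nm = 6.5e-09 m
Confinement energy dE = pi^2 * hbar^2 / (2 * m_eff * m_e * R^2)
dE = pi^2 * (1.055e-34)^2 / (2 * 0.38 * 9.109e-31 * (6.5e-09)^2) J, divided by 1.602e-19 J/eV
dE = 0.0234 eV
Total band gap = E_g(bulk) + dE = 1.21 + 0.0234 = 1.2334 eV

1.2334


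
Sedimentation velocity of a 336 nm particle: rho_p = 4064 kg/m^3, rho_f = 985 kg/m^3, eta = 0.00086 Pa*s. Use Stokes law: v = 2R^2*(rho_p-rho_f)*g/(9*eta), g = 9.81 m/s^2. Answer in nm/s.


Radius R = 336/2 nm = 1.68e-07 m
Density difference = 4064 - 985 = 3079 kg/m^3
v = 2 * R^2 * (rho_p - rho_f) * g / (9 * eta)
v = 2 * (1.68e-07)^2 * 3079 * 9.81 / (9 * 0.00086)
v = 2.20286e-07 m/s = 220.2857 nm/s

220.2857


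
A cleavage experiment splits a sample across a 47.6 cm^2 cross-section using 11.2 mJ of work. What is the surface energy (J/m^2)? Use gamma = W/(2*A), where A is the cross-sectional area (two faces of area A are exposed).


Convert: A = 47.6 cm^2 = 0.00476 m^2, W = 11.2 mJ = 0.0112 J
Cleaving exposes two faces of area A, so total new surface = 2*A and gamma = W / (2*A)
gamma = 0.0112 / (2 * 0.00476)
gamma = 1.176 J/m^2

1.176


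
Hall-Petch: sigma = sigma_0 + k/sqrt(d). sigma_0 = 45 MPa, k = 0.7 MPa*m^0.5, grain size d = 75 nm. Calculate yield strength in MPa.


d = 75 nm = 7.5e-08 m
sqrt(d) = 0.0002738613
Hall-Petch contribution = k / sqrt(d) = 0.7 / 0.0002738613 = 2556.0 MPa
sigma = sigma_0 + k/sqrt(d) = 45 + 2556.0 = 2601.0 MPa

2601.0


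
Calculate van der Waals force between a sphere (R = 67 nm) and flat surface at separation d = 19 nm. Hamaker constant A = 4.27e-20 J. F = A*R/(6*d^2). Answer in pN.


Convert to SI: R = 67 nm = 6.7e-08 m, d = 19 nm = 1.9e-08 m
F = A * R / (6 * d^2)
F = 4.27e-20 * 6.7e-08 / (6 * (1.9e-08)^2)
F = 1.32082e-12 N = 1.321 pN

1.321


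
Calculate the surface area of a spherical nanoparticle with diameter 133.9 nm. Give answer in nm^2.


Radius r = 133.9/2 = 66.95 nm
Surface area SA = 4 * pi * r^2
SA = 4 * pi * (66.95)^2
SA = 56326.27 nm^2

56326.27


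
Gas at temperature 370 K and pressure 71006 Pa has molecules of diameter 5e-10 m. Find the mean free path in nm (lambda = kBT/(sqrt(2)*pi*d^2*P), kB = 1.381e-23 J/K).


Mean free path: lambda = kB*T / (sqrt(2) * pi * d^2 * P)
lambda = 1.381e-23 * 370 / (sqrt(2) * pi * (5e-10)^2 * 71006)
lambda = 6.47881e-08 m
lambda = 64.79 nm

64.79


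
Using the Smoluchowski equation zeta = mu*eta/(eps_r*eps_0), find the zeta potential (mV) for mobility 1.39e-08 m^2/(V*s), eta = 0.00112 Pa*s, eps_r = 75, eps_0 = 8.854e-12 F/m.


Smoluchowski equation: zeta = mu * eta / (eps_r * eps_0)
zeta = 1.39e-08 * 0.00112 / (75 * 8.854e-12)
zeta = 0.023444 V = 23.44 mV

23.44


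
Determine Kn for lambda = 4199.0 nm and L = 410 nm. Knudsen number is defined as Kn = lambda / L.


Knudsen number Kn = lambda / L
Kn = 4199.0 / 410
Kn = 10.2415

10.2415


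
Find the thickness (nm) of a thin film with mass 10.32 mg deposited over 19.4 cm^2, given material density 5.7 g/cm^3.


Convert: m = 10.32 mg = 1.0320e-05 kg, A = 19.4 cm^2 = 1.9400e-03 m^2, rho = 5.7 g/cm^3 = 5700 kg/m^3
t = m / (A * rho)
t = 1.0320e-05 / (1.9400e-03 * 5700)
t = 9.3326e-07 m = 933.3 nm

933.3


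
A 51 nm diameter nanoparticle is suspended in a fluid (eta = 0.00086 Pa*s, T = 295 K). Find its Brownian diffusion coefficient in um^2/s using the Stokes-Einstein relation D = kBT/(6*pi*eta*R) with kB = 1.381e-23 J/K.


Radius R = 51/2 = 25.5 nm = 2.55e-08 m
D = kB*T / (6*pi*eta*R)
D = 1.381e-23 * 295 / (6 * pi * 0.00086 * 2.55e-08)
D = 9.85544e-12 m^2/s = 9.855 um^2/s

9.855


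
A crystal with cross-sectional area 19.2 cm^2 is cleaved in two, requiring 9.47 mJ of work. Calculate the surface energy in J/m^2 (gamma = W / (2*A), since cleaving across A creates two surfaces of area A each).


Convert: A = 19.2 cm^2 = 0.00192 m^2, W = 9.47 mJ = 0.00947 J
Cleaving exposes two faces of area A, so total new surface = 2*A and gamma = W / (2*A)
gamma = 0.00947 / (2 * 0.00192)
gamma = 2.466 J/m^2

2.466


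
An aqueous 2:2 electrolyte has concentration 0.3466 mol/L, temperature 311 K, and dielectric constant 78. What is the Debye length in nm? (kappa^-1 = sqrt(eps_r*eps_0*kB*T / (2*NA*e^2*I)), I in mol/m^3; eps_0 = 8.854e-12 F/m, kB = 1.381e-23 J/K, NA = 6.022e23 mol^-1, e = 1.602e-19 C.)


Ionic strength I = 0.3466 * 2^2 * 1000 = 1386.4 mol/m^3
kappa^-1 = sqrt(78 * 8.854e-12 * 1.381e-23 * 311 / (2 * 6.022e23 * (1.602e-19)^2 * 1386.4))
kappa^-1 = 0.263 nm

0.263


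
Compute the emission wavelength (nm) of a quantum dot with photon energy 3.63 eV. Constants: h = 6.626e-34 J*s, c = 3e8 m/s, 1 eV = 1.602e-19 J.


Convert energy: E = 3.63 eV = 3.63 * 1.602e-19 = 5.81526e-19 J
lambda = h*c / E = 6.626e-34 * 3e8 / 5.81526e-19
lambda = 3.41825e-07 m = 341.8 nm

341.8


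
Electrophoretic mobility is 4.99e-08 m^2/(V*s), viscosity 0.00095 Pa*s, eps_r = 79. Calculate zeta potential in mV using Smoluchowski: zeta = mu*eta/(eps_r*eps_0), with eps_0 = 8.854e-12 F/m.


Smoluchowski equation: zeta = mu * eta / (eps_r * eps_0)
zeta = 4.99e-08 * 0.00095 / (79 * 8.854e-12)
zeta = 0.067773 V = 67.77 mV

67.77


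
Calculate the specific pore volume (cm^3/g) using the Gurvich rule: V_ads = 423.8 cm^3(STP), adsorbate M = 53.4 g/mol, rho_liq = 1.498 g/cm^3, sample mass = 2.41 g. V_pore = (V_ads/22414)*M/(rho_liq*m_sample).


Moles adsorbed n = V_ads / 22414 = 423.8 / 22414 = 1.890783e-02 mol
Liquid volume V_liq = n * M / rho_liq = 1.890783e-02 * 53.4 / 1.498 = 0.67402 cm^3
Specific pore volume V_pore = V_liq / m_sample = 0.67402 / 2.41
V_pore = 0.2797 cm^3/g

0.2797


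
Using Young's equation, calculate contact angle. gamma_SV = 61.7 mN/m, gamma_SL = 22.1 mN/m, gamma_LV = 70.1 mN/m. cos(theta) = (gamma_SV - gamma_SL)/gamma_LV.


cos(theta) = (gamma_SV - gamma_SL) / gamma_LV
cos(theta) = (61.7 - 22.1) / 70.1
cos(theta) = 0.564907
theta = arccos(0.564907) = 55.6 degrees

55.6


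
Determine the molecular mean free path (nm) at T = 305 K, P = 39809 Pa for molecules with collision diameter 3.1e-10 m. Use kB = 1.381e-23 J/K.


Mean free path: lambda = kB*T / (sqrt(2) * pi * d^2 * P)
lambda = 1.381e-23 * 305 / (sqrt(2) * pi * (3.1e-10)^2 * 39809)
lambda = 2.47813e-07 m
lambda = 247.81 nm

247.81


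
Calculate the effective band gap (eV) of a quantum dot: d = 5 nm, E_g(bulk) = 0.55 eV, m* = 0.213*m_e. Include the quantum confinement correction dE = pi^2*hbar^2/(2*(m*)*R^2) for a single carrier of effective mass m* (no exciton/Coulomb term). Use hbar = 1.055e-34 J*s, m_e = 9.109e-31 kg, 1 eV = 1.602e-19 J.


Radius R = 5/2 nm = 2.5e-09 m
Confinement energy dE = pi^2 * hbar^2 / (2 * m_eff * m_e * R^2)
dE = pi^2 * (1.055e-34)^2 / (2 * 0.213 * 9.109e-31 * (2.5e-09)^2) J, divided by 1.602e-19 J/eV
dE = 0.2827 eV
Total band gap = E_g(bulk) + dE = 0.55 + 0.2827 = 0.8327 eV

0.8327


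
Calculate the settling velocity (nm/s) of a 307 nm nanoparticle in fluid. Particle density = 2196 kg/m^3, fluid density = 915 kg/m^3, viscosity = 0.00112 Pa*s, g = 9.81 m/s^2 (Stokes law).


Radius R = 307/2 nm = 1.535e-07 m
Density difference = 2196 - 915 = 1281 kg/m^3
v = 2 * R^2 * (rho_p - rho_f) * g / (9 * eta)
v = 2 * (1.535e-07)^2 * 1281 * 9.81 / (9 * 0.00112)
v = 5.87495e-08 m/s = 58.7495 nm/s

58.7495


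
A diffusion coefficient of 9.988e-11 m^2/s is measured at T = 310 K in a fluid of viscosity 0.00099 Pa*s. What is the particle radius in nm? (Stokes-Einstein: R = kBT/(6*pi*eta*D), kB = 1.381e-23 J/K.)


Stokes-Einstein: R = kB*T / (6*pi*eta*D)
R = 1.381e-23 * 310 / (6 * pi * 0.00099 * 9.988e-11)
R = 2.29689e-09 m = 2.3 nm

2.3


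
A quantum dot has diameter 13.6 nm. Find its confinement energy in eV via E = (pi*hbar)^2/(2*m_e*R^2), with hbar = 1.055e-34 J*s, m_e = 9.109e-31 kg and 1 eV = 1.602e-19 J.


Radius R = 13.6/2 = 6.8 nm = 6.8e-09 m
E = (pi * 1.055e-34)^2 / (2 * 9.109e-31 * (6.8e-09)^2)
E(J) = 1.30403e-21
E = E(J) / 1.602e-19 = 0.0081 eV

0.0081


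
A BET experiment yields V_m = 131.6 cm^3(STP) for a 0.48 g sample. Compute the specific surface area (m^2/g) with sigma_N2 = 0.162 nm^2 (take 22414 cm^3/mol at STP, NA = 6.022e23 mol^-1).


Number of moles in monolayer = V_m / 22414 = 131.6 / 22414 = 0.00587133
Number of molecules = moles * NA = 0.00587133 * 6.022e23
SA = molecules * sigma / mass
SA = (131.6 / 22414) * 6.022e23 * 0.162e-18 / 0.48
SA = 1193.3 m^2/g

1193.3


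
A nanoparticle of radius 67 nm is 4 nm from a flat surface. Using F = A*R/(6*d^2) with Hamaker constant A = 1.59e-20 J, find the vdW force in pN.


Convert to SI: R = 67 nm = 6.7e-08 m, d = 4 nm = 4e-09 m
F = A * R / (6 * d^2)
F = 1.59e-20 * 6.7e-08 / (6 * (4e-09)^2)
F = 1.10969e-11 N = 11.097 pN

11.097


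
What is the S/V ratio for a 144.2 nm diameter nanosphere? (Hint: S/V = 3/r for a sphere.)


Radius r = 144.2/2 = 72.1 nm
S/V = 3 / r = 3 / 72.1
S/V = 0.0416 nm^-1

0.0416


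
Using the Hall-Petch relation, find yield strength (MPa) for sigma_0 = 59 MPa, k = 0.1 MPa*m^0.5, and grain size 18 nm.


d = 18 nm = 1.8e-08 m
sqrt(d) = 0.0001341641
Hall-Petch contribution = k / sqrt(d) = 0.1 / 0.0001341641 = 745.4 MPa
sigma = sigma_0 + k/sqrt(d) = 59 + 745.4 = 804.4 MPa

804.4


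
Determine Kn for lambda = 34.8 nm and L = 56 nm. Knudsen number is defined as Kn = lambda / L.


Knudsen number Kn = lambda / L
Kn = 34.8 / 56
Kn = 0.6214

0.6214


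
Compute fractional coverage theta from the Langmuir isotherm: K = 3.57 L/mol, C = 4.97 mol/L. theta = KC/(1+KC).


Langmuir isotherm: theta = K*C / (1 + K*C)
K*C = 3.57 * 4.97 = 17.7429
theta = 17.7429 / (1 + 17.7429) = 17.7429 / 18.7429
theta = 0.9466

0.9466


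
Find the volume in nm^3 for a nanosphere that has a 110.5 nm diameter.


Radius r = 110.5/2 = 55.25 nm
Volume V = (4/3) * pi * r^3
V = (4/3) * pi * (55.25)^3
V = 706456.55 nm^3

706456.55


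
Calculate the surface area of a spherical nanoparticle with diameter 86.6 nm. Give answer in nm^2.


Radius r = 86.6/2 = 43.3 nm
Surface area SA = 4 * pi * r^2
SA = 4 * pi * (43.3)^2
SA = 23560.56 nm^2

23560.56


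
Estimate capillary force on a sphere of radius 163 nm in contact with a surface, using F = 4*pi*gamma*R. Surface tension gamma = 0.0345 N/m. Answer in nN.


Convert radius: R = 163 nm = 1.63e-07 m
F = 4 * pi * gamma * R
F = 4 * pi * 0.0345 * 1.63e-07
F = 7.0667e-08 N = 70.667 nN

70.667


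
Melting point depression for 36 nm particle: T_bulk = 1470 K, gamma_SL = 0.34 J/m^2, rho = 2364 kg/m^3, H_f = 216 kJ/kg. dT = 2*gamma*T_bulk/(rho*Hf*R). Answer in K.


Radius R = 36/2 = 18 nm = 1.8e-08 m
Convert H_f = 216 kJ/kg = 216000 J/kg
dT = 2 * gamma_SL * T_bulk / (rho * H_f * R)
dT = 2 * 0.34 * 1470 / (2364 * 216000 * 1.8e-08)
dT = 108.8 K

108.8


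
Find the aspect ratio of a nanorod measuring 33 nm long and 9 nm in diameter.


Aspect ratio AR = length / diameter
AR = 33 / 9
AR = 3.67

3.67


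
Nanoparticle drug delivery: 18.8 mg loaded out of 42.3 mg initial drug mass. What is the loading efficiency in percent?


Drug loading efficiency = (drug loaded / drug initial) * 100
DLE = 18.8 / 42.3 * 100
DLE = 0.4444 * 100
DLE = 44.44%

44.44


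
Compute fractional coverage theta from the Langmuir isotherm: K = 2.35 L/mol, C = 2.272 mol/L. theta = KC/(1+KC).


Langmuir isotherm: theta = K*C / (1 + K*C)
K*C = 2.35 * 2.272 = 5.3392
theta = 5.3392 / (1 + 5.3392) = 5.3392 / 6.3392
theta = 0.8423

0.8423


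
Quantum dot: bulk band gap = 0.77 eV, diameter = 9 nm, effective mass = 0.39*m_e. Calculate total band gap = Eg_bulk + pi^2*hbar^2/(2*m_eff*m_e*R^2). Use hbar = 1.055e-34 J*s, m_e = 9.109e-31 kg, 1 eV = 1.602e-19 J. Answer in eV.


Radius R = 9/2 nm = 4.5e-09 m
Confinement energy dE = pi^2 * hbar^2 / (2 * m_eff * m_e * R^2)
dE = pi^2 * (1.055e-34)^2 / (2 * 0.39 * 9.109e-31 * (4.5e-09)^2) J, divided by 1.602e-19 J/eV
dE = 0.0477 eV
Total band gap = E_g(bulk) + dE = 0.77 + 0.0477 = 0.8177 eV

0.8177


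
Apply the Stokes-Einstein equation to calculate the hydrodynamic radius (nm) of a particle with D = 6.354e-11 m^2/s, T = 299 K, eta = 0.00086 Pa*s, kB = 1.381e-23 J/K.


Stokes-Einstein: R = kB*T / (6*pi*eta*D)
R = 1.381e-23 * 299 / (6 * pi * 0.00086 * 6.354e-11)
R = 4.00883e-09 m = 4.01 nm

4.01


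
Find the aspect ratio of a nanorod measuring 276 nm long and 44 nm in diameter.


Aspect ratio AR = length / diameter
AR = 276 / 44
AR = 6.27

6.27


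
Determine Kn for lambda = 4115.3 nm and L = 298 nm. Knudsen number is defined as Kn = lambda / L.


Knudsen number Kn = lambda / L
Kn = 4115.3 / 298
Kn = 13.8097

13.8097


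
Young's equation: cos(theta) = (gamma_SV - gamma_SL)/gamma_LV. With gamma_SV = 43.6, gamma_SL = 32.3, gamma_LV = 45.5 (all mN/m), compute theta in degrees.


cos(theta) = (gamma_SV - gamma_SL) / gamma_LV
cos(theta) = (43.6 - 32.3) / 45.5
cos(theta) = 0.248352
theta = arccos(0.248352) = 75.62 degrees

75.62


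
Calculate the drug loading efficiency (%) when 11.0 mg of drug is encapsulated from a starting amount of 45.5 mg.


Drug loading efficiency = (drug loaded / drug initial) * 100
DLE = 11.0 / 45.5 * 100
DLE = 0.2418 * 100
DLE = 24.18%

24.18


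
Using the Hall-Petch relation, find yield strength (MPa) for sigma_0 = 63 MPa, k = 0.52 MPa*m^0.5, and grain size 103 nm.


d = 103 nm = 1.03e-07 m
sqrt(d) = 0.0003209361
Hall-Petch contribution = k / sqrt(d) = 0.52 / 0.0003209361 = 1620.3 MPa
sigma = sigma_0 + k/sqrt(d) = 63 + 1620.3 = 1683.3 MPa

1683.3


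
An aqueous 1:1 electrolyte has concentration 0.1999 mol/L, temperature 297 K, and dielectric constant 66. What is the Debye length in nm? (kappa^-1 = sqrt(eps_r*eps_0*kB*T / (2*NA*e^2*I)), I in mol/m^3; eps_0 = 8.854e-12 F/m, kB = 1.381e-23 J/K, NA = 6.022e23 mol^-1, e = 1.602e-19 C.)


Ionic strength I = 0.1999 * 1^2 * 1000 = 199.9 mol/m^3
kappa^-1 = sqrt(66 * 8.854e-12 * 1.381e-23 * 297 / (2 * 6.022e23 * (1.602e-19)^2 * 199.9))
kappa^-1 = 0.623 nm

0.623


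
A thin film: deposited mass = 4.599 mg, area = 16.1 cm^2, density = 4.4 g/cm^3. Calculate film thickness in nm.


Convert: m = 4.599 mg = 4.5990e-06 kg, A = 16.1 cm^2 = 1.6100e-03 m^2, rho = 4.4 g/cm^3 = 4400 kg/m^3
t = m / (A * rho)
t = 4.5990e-06 / (1.6100e-03 * 4400)
t = 6.4921e-07 m = 649.2 nm

649.2


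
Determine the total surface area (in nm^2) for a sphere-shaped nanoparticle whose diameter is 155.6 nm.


Radius r = 155.6/2 = 77.8 nm
Surface area SA = 4 * pi * r^2
SA = 4 * pi * (77.8)^2
SA = 76062.23 nm^2

76062.23


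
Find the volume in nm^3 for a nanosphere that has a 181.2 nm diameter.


Radius r = 181.2/2 = 90.6 nm
Volume V = (4/3) * pi * r^3
V = (4/3) * pi * (90.6)^3
V = 3115108.68 nm^3

3115108.68


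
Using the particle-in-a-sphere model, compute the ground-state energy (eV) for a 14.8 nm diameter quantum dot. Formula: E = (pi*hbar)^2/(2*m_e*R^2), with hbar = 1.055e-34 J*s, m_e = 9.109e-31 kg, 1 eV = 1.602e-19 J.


Radius R = 14.8/2 = 7.4 nm = 7.4e-09 m
E = (pi * 1.055e-34)^2 / (2 * 9.109e-31 * (7.4e-09)^2)
E(J) = 1.10113e-21
E = E(J) / 1.602e-19 = 0.0069 eV

0.0069


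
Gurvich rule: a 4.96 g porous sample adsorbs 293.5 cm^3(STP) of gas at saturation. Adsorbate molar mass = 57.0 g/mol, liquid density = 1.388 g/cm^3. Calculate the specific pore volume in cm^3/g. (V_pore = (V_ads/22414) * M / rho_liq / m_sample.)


Moles adsorbed n = V_ads / 22414 = 293.5 / 22414 = 1.309449e-02 mol
Liquid volume V_liq = n * M / rho_liq = 1.309449e-02 * 57.0 / 1.388 = 0.53774 cm^3
Specific pore volume V_pore = V_liq / m_sample = 0.53774 / 4.96
V_pore = 0.1084 cm^3/g

0.1084


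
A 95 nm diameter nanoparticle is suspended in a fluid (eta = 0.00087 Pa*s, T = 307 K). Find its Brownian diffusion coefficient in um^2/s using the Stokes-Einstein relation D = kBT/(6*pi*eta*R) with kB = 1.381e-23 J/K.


Radius R = 95/2 = 47.5 nm = 4.75e-08 m
D = kB*T / (6*pi*eta*R)
D = 1.381e-23 * 307 / (6 * pi * 0.00087 * 4.75e-08)
D = 5.44275e-12 m^2/s = 5.443 um^2/s

5.443


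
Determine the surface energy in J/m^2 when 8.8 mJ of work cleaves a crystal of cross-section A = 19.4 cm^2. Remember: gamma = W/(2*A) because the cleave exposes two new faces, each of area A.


Convert: A = 19.4 cm^2 = 0.00194 m^2, W = 8.8 mJ = 0.0088 J
Cleaving exposes two faces of area A, so total new surface = 2*A and gamma = W / (2*A)
gamma = 0.0088 / (2 * 0.00194)
gamma = 2.268 J/m^2

2.268


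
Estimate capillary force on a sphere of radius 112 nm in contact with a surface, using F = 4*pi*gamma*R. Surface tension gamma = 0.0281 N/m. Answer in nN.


Convert radius: R = 112 nm = 1.12e-07 m
F = 4 * pi * gamma * R
F = 4 * pi * 0.0281 * 1.12e-07
F = 3.95489e-08 N = 39.5489 nN

39.5489


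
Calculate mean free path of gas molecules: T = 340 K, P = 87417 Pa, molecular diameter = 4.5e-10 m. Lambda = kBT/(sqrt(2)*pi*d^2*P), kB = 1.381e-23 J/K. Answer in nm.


Mean free path: lambda = kB*T / (sqrt(2) * pi * d^2 * P)
lambda = 1.381e-23 * 340 / (sqrt(2) * pi * (4.5e-10)^2 * 87417)
lambda = 5.97017e-08 m
lambda = 59.7 nm

59.7


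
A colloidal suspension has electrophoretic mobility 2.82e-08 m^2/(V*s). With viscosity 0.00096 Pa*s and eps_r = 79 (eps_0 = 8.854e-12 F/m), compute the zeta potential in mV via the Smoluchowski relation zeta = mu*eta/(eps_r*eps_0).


Smoluchowski equation: zeta = mu * eta / (eps_r * eps_0)
zeta = 2.82e-08 * 0.00096 / (79 * 8.854e-12)
zeta = 0.038704 V = 38.7 mV

38.7


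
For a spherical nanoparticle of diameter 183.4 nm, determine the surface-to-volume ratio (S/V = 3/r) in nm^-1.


Radius r = 183.4/2 = 91.7 nm
S/V = 3 / r = 3 / 91.7
S/V = 0.0327 nm^-1

0.0327


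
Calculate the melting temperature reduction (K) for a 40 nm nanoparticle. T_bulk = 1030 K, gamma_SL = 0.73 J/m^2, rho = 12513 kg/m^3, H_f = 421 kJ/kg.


Radius R = 40/2 = 20 nm = 2e-08 m
Convert H_f = 421 kJ/kg = 421000 J/kg
dT = 2 * gamma_SL * T_bulk / (rho * H_f * R)
dT = 2 * 0.73 * 1030 / (12513 * 421000 * 2e-08)
dT = 14.3 K

14.3


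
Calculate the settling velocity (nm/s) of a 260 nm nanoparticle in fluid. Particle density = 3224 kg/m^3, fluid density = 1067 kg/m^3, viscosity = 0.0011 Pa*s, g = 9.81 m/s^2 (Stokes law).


Radius R = 260/2 nm = 1.3e-07 m
Density difference = 3224 - 1067 = 2157 kg/m^3
v = 2 * R^2 * (rho_p - rho_f) * g / (9 * eta)
v = 2 * (1.3e-07)^2 * 2157 * 9.81 / (9 * 0.0011)
v = 7.22438e-08 m/s = 72.2438 nm/s

72.2438


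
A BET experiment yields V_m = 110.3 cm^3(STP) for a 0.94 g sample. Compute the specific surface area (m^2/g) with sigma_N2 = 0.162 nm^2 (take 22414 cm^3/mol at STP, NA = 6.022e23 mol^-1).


Number of moles in monolayer = V_m / 22414 = 110.3 / 22414 = 0.00492103
Number of molecules = moles * NA = 0.00492103 * 6.022e23
SA = molecules * sigma / mass
SA = (110.3 / 22414) * 6.022e23 * 0.162e-18 / 0.94
SA = 510.7 m^2/g

510.7


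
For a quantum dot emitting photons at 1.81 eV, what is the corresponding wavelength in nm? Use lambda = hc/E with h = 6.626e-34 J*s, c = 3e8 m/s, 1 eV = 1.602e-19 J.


Convert energy: E = 1.81 eV = 1.81 * 1.602e-19 = 2.89962e-19 J
lambda = h*c / E = 6.626e-34 * 3e8 / 2.89962e-19
lambda = 6.85538e-07 m = 685.5 nm

685.5


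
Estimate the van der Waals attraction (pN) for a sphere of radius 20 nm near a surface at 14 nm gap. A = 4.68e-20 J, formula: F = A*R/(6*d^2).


Convert to SI: R = 20 nm = 2e-08 m, d = 14 nm = 1.4e-08 m
F = A * R / (6 * d^2)
F = 4.68e-20 * 2e-08 / (6 * (1.4e-08)^2)
F = 7.95918e-13 N = 0.796 pN

0.796


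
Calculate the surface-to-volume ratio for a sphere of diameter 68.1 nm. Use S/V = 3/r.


Radius r = 68.1/2 = 34.05 nm
S/V = 3 / r = 3 / 34.05
S/V = 0.0881 nm^-1

0.0881


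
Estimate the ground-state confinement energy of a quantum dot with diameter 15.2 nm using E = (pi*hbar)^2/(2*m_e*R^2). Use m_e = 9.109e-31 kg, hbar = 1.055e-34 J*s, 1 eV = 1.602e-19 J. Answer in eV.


Radius R = 15.2/2 = 7.6 nm = 7.6e-09 m
E = (pi * 1.055e-34)^2 / (2 * 9.109e-31 * (7.6e-09)^2)
E(J) = 1.04394e-21
E = E(J) / 1.602e-19 = 0.0065 eV

0.0065


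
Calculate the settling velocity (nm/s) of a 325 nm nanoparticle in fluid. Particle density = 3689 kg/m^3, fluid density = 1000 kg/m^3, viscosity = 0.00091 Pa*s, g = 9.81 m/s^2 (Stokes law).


Radius R = 325/2 nm = 1.625e-07 m
Density difference = 3689 - 1000 = 2689 kg/m^3
v = 2 * R^2 * (rho_p - rho_f) * g / (9 * eta)
v = 2 * (1.625e-07)^2 * 2689 * 9.81 / (9 * 0.00091)
v = 1.70103e-07 m/s = 170.1033 nm/s

170.1033


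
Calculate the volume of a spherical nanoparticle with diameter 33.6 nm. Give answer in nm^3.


Radius r = 33.6/2 = 16.8 nm
Volume V = (4/3) * pi * r^3
V = (4/3) * pi * (16.8)^3
V = 19861.7 nm^3

19861.7


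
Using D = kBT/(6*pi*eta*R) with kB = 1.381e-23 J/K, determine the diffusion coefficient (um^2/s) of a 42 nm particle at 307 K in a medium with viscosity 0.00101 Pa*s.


Radius R = 42/2 = 21 nm = 2.1e-08 m
D = kB*T / (6*pi*eta*R)
D = 1.381e-23 * 307 / (6 * pi * 0.00101 * 2.1e-08)
D = 1.06045e-11 m^2/s = 10.605 um^2/s

10.605


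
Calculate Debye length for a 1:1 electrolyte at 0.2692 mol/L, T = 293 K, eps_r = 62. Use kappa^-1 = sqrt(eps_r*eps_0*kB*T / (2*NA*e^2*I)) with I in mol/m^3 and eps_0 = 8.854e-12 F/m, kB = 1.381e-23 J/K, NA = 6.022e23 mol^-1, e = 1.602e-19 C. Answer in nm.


Ionic strength I = 0.2692 * 1^2 * 1000 = 269.2 mol/m^3
kappa^-1 = sqrt(62 * 8.854e-12 * 1.381e-23 * 293 / (2 * 6.022e23 * (1.602e-19)^2 * 269.2))
kappa^-1 = 0.517 nm

0.517


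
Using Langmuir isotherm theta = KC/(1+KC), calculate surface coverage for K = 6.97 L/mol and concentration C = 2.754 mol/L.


Langmuir isotherm: theta = K*C / (1 + K*C)
K*C = 6.97 * 2.754 = 19.19538
theta = 19.19538 / (1 + 19.19538) = 19.19538 / 20.19538
theta = 0.9505

0.9505


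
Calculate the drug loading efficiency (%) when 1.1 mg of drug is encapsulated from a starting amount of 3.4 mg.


Drug loading efficiency = (drug loaded / drug initial) * 100
DLE = 1.1 / 3.4 * 100
DLE = 0.3235 * 100
DLE = 32.35%

32.35


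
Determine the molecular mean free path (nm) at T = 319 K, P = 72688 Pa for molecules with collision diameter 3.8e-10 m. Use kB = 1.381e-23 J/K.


Mean free path: lambda = kB*T / (sqrt(2) * pi * d^2 * P)
lambda = 1.381e-23 * 319 / (sqrt(2) * pi * (3.8e-10)^2 * 72688)
lambda = 9.44691e-08 m
lambda = 94.47 nm

94.47


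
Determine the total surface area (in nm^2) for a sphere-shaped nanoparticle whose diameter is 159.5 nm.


Radius r = 159.5/2 = 79.75 nm
Surface area SA = 4 * pi * r^2
SA = 4 * pi * (79.75)^2
SA = 79922.9 nm^2

79922.9


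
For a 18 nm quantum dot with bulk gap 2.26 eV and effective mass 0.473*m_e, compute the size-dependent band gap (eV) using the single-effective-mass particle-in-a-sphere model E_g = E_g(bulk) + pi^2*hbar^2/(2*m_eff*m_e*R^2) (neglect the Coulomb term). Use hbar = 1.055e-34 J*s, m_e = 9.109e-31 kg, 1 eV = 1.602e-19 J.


Radius R = 18/2 nm = 9e-09 m
Confinement energy dE = pi^2 * hbar^2 / (2 * m_eff * m_e * R^2)
dE = pi^2 * (1.055e-34)^2 / (2 * 0.473 * 9.109e-31 * (9e-09)^2) J, divided by 1.602e-19 J/eV
dE = 0.0098 eV
Total band gap = E_g(bulk) + dE = 2.26 + 0.0098 = 2.2698 eV

2.2698


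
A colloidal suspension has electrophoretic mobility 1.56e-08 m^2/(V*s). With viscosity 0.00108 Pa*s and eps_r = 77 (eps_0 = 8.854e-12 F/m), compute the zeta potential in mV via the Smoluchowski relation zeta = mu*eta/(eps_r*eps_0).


Smoluchowski equation: zeta = mu * eta / (eps_r * eps_0)
zeta = 1.56e-08 * 0.00108 / (77 * 8.854e-12)
zeta = 0.024713 V = 24.71 mV

24.71


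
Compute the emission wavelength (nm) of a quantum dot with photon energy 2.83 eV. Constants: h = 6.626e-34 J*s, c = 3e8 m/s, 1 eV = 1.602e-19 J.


Convert energy: E = 2.83 eV = 2.83 * 1.602e-19 = 4.53366e-19 J
lambda = h*c / E = 6.626e-34 * 3e8 / 4.53366e-19
lambda = 4.38454e-07 m = 438.5 nm

438.5


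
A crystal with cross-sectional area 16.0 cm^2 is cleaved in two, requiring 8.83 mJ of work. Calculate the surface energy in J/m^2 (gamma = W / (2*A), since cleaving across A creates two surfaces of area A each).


Convert: A = 16.0 cm^2 = 0.0016 m^2, W = 8.83 mJ = 0.00883 J
Cleaving exposes two faces of area A, so total new surface = 2*A and gamma = W / (2*A)
gamma = 0.00883 / (2 * 0.0016)
gamma = 2.759 J/m^2

2.759


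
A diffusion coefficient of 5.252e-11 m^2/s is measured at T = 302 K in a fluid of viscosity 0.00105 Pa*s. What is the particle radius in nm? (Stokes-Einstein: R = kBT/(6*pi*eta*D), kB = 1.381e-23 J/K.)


Stokes-Einstein: R = kB*T / (6*pi*eta*D)
R = 1.381e-23 * 302 / (6 * pi * 0.00105 * 5.252e-11)
R = 4.01223e-09 m = 4.01 nm

4.01


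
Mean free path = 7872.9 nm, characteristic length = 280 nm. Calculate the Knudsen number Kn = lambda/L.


Knudsen number Kn = lambda / L
Kn = 7872.9 / 280
Kn = 28.1175

28.1175


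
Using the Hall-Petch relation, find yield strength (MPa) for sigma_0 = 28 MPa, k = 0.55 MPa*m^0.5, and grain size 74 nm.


d = 74 nm = 7.4e-08 m
sqrt(d) = 0.0002720294
Hall-Petch contribution = k / sqrt(d) = 0.55 / 0.0002720294 = 2021.8 MPa
sigma = sigma_0 + k/sqrt(d) = 28 + 2021.8 = 2049.8 MPa

2049.8


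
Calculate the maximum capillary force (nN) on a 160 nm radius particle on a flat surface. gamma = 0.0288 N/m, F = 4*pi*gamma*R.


Convert radius: R = 160 nm = 1.6e-07 m
F = 4 * pi * gamma * R
F = 4 * pi * 0.0288 * 1.6e-07
F = 5.79058e-08 N = 57.9058 nN

57.9058


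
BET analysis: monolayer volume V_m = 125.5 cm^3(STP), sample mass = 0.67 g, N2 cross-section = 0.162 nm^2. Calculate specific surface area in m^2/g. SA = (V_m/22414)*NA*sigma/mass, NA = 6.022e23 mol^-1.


Number of moles in monolayer = V_m / 22414 = 125.5 / 22414 = 0.00559918
Number of molecules = moles * NA = 0.00559918 * 6.022e23
SA = molecules * sigma / mass
SA = (125.5 / 22414) * 6.022e23 * 0.162e-18 / 0.67
SA = 815.3 m^2/g

815.3


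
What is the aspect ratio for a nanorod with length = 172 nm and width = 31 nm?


Aspect ratio AR = length / diameter
AR = 172 / 31
AR = 5.55

5.55


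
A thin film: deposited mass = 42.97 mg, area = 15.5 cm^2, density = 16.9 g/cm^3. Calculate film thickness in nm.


Convert: m = 42.97 mg = 4.2970e-05 kg, A = 15.5 cm^2 = 1.5500e-03 m^2, rho = 16.9 g/cm^3 = 16900 kg/m^3
t = m / (A * rho)
t = 4.2970e-05 / (1.5500e-03 * 16900)
t = 1.6404e-06 m = 1640.4 nm

1640.4


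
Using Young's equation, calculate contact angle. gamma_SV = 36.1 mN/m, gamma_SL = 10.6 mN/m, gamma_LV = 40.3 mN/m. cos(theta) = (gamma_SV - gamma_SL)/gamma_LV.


cos(theta) = (gamma_SV - gamma_SL) / gamma_LV
cos(theta) = (36.1 - 10.6) / 40.3
cos(theta) = 0.632754
theta = arccos(0.632754) = 50.75 degrees

50.75


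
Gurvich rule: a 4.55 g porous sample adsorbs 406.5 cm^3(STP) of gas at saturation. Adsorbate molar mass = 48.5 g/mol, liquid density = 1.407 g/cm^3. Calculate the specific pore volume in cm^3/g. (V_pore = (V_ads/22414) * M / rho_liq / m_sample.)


Moles adsorbed n = V_ads / 22414 = 406.5 / 22414 = 1.813599e-02 mol
Liquid volume V_liq = n * M / rho_liq = 1.813599e-02 * 48.5 / 1.407 = 0.62516 cm^3
Specific pore volume V_pore = V_liq / m_sample = 0.62516 / 4.55
V_pore = 0.1374 cm^3/g

0.1374


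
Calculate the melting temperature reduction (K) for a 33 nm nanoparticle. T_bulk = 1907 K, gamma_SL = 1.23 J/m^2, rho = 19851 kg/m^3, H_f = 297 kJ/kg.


Radius R = 33/2 = 16.5 nm = 1.65e-08 m
Convert H_f = 297 kJ/kg = 297000 J/kg
dT = 2 * gamma_SL * T_bulk / (rho * H_f * R)
dT = 2 * 1.23 * 1907 / (19851 * 297000 * 1.65e-08)
dT = 48.2 K

48.2


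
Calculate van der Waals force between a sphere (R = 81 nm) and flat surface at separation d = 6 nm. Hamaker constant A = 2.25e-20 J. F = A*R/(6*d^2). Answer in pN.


Convert to SI: R = 81 nm = 8.1e-08 m, d = 6 nm = 6e-09 m
F = A * R / (6 * d^2)
F = 2.25e-20 * 8.1e-08 / (6 * (6e-09)^2)
F = 8.4375e-12 N = 8.437 pN

8.437


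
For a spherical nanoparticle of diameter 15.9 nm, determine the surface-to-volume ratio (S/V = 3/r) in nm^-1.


Radius r = 15.9/2 = 7.95 nm
S/V = 3 / r = 3 / 7.95
S/V = 0.3774 nm^-1

0.3774


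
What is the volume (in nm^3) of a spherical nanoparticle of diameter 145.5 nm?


Radius r = 145.5/2 = 72.75 nm
Volume V = (4/3) * pi * r^3
V = (4/3) * pi * (72.75)^3
V = 1612826.32 nm^3

1612826.32


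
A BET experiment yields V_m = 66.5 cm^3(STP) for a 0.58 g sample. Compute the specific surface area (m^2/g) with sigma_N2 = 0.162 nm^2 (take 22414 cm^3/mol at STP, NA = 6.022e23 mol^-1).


Number of moles in monolayer = V_m / 22414 = 66.5 / 22414 = 0.0029669
Number of molecules = moles * NA = 0.0029669 * 6.022e23
SA = molecules * sigma / mass
SA = (66.5 / 22414) * 6.022e23 * 0.162e-18 / 0.58
SA = 499.0 m^2/g

499.0


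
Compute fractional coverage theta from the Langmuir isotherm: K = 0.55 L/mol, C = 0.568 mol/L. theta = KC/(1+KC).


Langmuir isotherm: theta = K*C / (1 + K*C)
K*C = 0.55 * 0.568 = 0.3124
theta = 0.3124 / (1 + 0.3124) = 0.3124 / 1.3124
theta = 0.238

0.238


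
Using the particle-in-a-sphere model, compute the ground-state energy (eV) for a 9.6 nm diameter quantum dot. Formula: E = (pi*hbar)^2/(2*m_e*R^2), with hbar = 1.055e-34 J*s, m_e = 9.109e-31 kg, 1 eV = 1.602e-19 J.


Radius R = 9.6/2 = 4.8 nm = 4.8e-09 m
E = (pi * 1.055e-34)^2 / (2 * 9.109e-31 * (4.8e-09)^2)
E(J) = 2.61711e-21
E = E(J) / 1.602e-19 = 0.0163 eV

0.0163


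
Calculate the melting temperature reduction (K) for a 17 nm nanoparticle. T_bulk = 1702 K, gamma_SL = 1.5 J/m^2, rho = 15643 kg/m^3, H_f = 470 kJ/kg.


Radius R = 17/2 = 8.5 nm = 8.5e-09 m
Convert H_f = 470 kJ/kg = 470000 J/kg
dT = 2 * gamma_SL * T_bulk / (rho * H_f * R)
dT = 2 * 1.5 * 1702 / (15643 * 470000 * 8.5e-09)
dT = 81.7 K

81.7


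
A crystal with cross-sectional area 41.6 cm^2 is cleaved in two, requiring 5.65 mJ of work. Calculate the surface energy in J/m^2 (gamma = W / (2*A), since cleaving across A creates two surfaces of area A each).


Convert: A = 41.6 cm^2 = 0.00416 m^2, W = 5.65 mJ = 0.00565 J
Cleaving exposes two faces of area A, so total new surface = 2*A and gamma = W / (2*A)
gamma = 0.00565 / (2 * 0.00416)
gamma = 0.679 J/m^2

0.679


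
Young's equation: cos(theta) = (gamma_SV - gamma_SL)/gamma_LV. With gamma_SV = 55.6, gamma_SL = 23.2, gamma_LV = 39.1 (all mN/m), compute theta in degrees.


cos(theta) = (gamma_SV - gamma_SL) / gamma_LV
cos(theta) = (55.6 - 23.2) / 39.1
cos(theta) = 0.828645
theta = arccos(0.828645) = 34.04 degrees

34.04


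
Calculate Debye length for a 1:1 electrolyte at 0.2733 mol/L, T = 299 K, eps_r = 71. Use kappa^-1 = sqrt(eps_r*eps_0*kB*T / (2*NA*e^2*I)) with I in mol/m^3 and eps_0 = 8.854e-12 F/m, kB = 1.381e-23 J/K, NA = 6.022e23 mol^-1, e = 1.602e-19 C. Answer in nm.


Ionic strength I = 0.2733 * 1^2 * 1000 = 273.3 mol/m^3
kappa^-1 = sqrt(71 * 8.854e-12 * 1.381e-23 * 299 / (2 * 6.022e23 * (1.602e-19)^2 * 273.3))
kappa^-1 = 0.554 nm

0.554


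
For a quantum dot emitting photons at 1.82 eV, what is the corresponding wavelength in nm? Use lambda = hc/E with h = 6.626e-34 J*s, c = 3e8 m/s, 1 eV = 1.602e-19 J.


Convert energy: E = 1.82 eV = 1.82 * 1.602e-19 = 2.91564e-19 J
lambda = h*c / E = 6.626e-34 * 3e8 / 2.91564e-19
lambda = 6.81771e-07 m = 681.8 nm

681.8


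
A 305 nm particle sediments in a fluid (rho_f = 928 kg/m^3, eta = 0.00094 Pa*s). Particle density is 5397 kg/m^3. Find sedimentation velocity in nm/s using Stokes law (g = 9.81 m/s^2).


Radius R = 305/2 nm = 1.525e-07 m
Density difference = 5397 - 928 = 4469 kg/m^3
v = 2 * R^2 * (rho_p - rho_f) * g / (9 * eta)
v = 2 * (1.525e-07)^2 * 4469 * 9.81 / (9 * 0.00094)
v = 2.41034e-07 m/s = 241.0342 nm/s

241.0342


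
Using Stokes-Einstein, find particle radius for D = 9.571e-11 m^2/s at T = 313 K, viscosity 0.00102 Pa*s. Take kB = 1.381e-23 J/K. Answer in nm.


Stokes-Einstein: R = kB*T / (6*pi*eta*D)
R = 1.381e-23 * 313 / (6 * pi * 0.00102 * 9.571e-11)
R = 2.34898e-09 m = 2.35 nm

2.35


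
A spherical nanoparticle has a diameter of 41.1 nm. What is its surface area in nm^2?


Radius r = 41.1/2 = 20.55 nm
Surface area SA = 4 * pi * r^2
SA = 4 * pi * (20.55)^2
SA = 5306.81 nm^2

5306.81


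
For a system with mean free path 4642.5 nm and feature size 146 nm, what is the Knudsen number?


Knudsen number Kn = lambda / L
Kn = 4642.5 / 146
Kn = 31.7979

31.7979


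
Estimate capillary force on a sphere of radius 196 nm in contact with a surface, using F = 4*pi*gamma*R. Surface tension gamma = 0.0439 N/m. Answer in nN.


Convert radius: R = 196 nm = 1.96e-07 m
F = 4 * pi * gamma * R
F = 4 * pi * 0.0439 * 1.96e-07
F = 1.08126e-07 N = 108.1261 nN

108.1261


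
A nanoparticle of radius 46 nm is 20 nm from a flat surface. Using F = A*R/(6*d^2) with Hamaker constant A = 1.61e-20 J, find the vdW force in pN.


Convert to SI: R = 46 nm = 4.6e-08 m, d = 20 nm = 2e-08 m
F = A * R / (6 * d^2)
F = 1.61e-20 * 4.6e-08 / (6 * (2e-08)^2)
F = 3.08583e-13 N = 0.309 pN

0.309
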